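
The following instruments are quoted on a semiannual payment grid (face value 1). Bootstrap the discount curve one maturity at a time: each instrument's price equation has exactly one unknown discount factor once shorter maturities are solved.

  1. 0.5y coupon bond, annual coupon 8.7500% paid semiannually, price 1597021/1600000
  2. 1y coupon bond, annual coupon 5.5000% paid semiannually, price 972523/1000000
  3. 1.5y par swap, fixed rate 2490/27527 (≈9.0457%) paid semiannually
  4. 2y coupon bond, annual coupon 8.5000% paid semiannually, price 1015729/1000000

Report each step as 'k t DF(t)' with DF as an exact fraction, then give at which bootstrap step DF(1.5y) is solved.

1 1/2 9563/10000
2 1 9209/10000
3 3/2 1751/2000
4 2 8621/10000
DF(1.5y) is solved at step 3

step 1 [0.5y] bond c/2=7/160: DF=(1597021/1600000 − 7/160·(0))/(1+7/160) = 9563/10000 ≈ 0.956300
step 2 [1y] bond c/2=11/400: DF=(972523/1000000 − 11/400·(0.956300))/(1+11/400) = 9209/10000 ≈ 0.920900
step 3 [1.5y] swap r/2=1245/27527: DF=(1 − 1245/27527·(0.956300+0.920900))/(1+1245/27527) = 1751/2000 ≈ 0.875500
step 4 [2y] bond c/2=17/400: DF=(1015729/1000000 − 17/400·(0.956300+0.920900+0.875500))/(1+17/400) = 8621/10000 ≈ 0.862100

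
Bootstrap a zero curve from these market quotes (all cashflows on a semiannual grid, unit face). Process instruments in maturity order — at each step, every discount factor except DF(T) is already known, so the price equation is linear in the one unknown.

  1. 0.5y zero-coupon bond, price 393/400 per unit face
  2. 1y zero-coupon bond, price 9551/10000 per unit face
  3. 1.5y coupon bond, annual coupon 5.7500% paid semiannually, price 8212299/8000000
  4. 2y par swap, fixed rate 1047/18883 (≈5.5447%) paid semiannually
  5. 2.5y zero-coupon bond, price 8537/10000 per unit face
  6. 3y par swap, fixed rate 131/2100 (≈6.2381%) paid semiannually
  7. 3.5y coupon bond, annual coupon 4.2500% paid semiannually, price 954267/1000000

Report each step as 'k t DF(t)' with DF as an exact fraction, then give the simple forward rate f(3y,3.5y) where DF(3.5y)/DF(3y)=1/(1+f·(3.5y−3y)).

1 1/2 393/400
2 1 9551/10000
3 3/2 9437/10000
4 2 8953/10000
5 5/2 8537/10000
6 3 8297/10000
7 7/2 513/625
f(3y,3.5y) = ((8297/10000)/(513/625) − 1)/(1/2) = 89/4104 ≈ 2.1686%

step 1 [0.5y] zero: DF = P = 393/400 ≈ 0.982500
step 2 [1y] zero: DF = P = 9551/10000 ≈ 0.955100
step 3 [1.5y] bond c/2=23/800: DF=(8212299/8000000 − 23/800·(0.982500+0.955100))/(1+23/800) = 9437/10000 ≈ 0.943700
step 4 [2y] swap r/2=1047/37766: DF=(1 − 1047/37766·(0.982500+0.955100+0.943700))/(1+1047/37766) = 8953/10000 ≈ 0.895300
step 5 [2.5y] zero: DF = P = 8537/10000 ≈ 0.853700
step 6 [3y] swap r/2=131/4200: DF=(1 − 131/4200·(0.982500+0.955100+0.943700+0.895300+0.853700))/(1+131/4200) = 8297/10000 ≈ 0.829700
step 7 [3.5y] bond c/2=17/800: DF=(954267/1000000 − 17/800·(0.982500+0.955100+0.943700+0.895300+0.853700+0.829700))/(1+17/800) = 513/625 ≈ 0.820800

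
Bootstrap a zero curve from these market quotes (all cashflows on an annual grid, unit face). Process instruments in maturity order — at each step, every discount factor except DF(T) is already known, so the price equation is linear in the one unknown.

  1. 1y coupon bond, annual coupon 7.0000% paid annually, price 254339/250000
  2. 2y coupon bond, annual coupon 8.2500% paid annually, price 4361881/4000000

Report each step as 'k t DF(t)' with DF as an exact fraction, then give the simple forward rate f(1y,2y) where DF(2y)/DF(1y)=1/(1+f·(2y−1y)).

1 1 2377/2500
2 2 9349/10000
f(1y,2y) = ((2377/2500)/(9349/10000) − 1)/(1) = 159/9349 ≈ 1.7007%

step 1 [1y] bond c/1=7/100: DF=(254339/250000 − 7/100·(0))/(1+7/100) = 2377/2500 ≈ 0.950800
step 2 [2y] bond c/1=33/400: DF=(4361881/4000000 − 33/400·(0.950800))/(1+33/400) = 9349/10000 ≈ 0.934900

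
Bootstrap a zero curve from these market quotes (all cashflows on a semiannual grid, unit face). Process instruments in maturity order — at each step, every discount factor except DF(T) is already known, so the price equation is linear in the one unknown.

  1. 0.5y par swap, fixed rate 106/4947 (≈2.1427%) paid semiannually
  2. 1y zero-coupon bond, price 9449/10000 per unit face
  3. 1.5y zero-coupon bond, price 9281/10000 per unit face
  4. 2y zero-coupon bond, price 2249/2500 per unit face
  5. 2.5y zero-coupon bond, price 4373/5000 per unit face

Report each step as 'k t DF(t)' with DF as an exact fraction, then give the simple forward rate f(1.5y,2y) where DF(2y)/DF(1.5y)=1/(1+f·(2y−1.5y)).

1 1/2 4947/5000
2 1 9449/10000
3 3/2 9281/10000
4 2 2249/2500
5 5/2 4373/5000
f(1.5y,2y) = ((9281/10000)/(2249/2500) − 1)/(1/2) = 285/4498 ≈ 6.3361%

step 1 [0.5y] swap r/2=53/4947: DF=(1 − 53/4947·(0))/(1+53/4947) = 4947/5000 ≈ 0.989400
step 2 [1y] zero: DF = P = 9449/10000 ≈ 0.944900
step 3 [1.5y] zero: DF = P = 9281/10000 ≈ 0.928100
step 4 [2y] zero: DF = P = 2249/2500 ≈ 0.899600
step 5 [2.5y] zero: DF = P = 4373/5000 ≈ 0.874600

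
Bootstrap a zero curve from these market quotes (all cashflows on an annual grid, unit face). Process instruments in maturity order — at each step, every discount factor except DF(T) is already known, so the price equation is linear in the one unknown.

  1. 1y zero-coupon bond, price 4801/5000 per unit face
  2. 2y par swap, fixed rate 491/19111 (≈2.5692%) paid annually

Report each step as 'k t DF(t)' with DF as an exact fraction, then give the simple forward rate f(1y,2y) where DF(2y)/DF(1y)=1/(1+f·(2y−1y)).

1 1 4801/5000
2 2 9509/10000
f(1y,2y) = ((4801/5000)/(9509/10000) − 1)/(1) = 93/9509 ≈ 0.9780%

step 1 [1y] zero: DF = P = 4801/5000 ≈ 0.960200
step 2 [2y] swap r/1=491/19111: DF=(1 − 491/19111·(0.960200))/(1+491/19111) = 9509/10000 ≈ 0.950900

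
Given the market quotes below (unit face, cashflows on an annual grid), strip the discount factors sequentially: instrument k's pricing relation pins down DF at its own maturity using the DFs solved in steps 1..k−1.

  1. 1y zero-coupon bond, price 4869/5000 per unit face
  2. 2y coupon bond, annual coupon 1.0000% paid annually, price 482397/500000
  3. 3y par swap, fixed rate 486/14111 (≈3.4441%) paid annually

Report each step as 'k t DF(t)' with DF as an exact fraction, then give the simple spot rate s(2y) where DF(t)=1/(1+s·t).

step 1 [1y] zero: DF = P = 4869/5000 ≈ 0.973800
step 2 [2y] bond c/1=1/100: DF=(482397/500000 − 1/100·(0.973800))/(1+1/100) = 591/625 ≈ 0.945600
step 3 [3y] swap r/1=486/14111: DF=(1 − 486/14111·(0.973800+0.945600))/(1+486/14111) = 2257/2500 ≈ 0.902800

1 1 4869/5000
2 2 591/625
3 3 2257/2500
s(2y) = (1/(591/625) − 1)/(2) = 17/591 ≈ 2.8765%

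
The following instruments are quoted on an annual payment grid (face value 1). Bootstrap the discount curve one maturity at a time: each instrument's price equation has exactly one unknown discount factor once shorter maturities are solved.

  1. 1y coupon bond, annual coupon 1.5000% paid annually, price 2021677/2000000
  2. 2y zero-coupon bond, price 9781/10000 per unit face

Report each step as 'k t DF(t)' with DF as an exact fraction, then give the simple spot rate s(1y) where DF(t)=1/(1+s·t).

1 1 9959/10000
2 2 9781/10000
s(1y) = (1/(9959/10000) − 1)/(1) = 41/9959 ≈ 0.4117%

step 1 [1y] bond c/1=3/200: DF=(2021677/2000000 − 3/200·(0))/(1+3/200) = 9959/10000 ≈ 0.995900
step 2 [2y] zero: DF = P = 9781/10000 ≈ 0.978100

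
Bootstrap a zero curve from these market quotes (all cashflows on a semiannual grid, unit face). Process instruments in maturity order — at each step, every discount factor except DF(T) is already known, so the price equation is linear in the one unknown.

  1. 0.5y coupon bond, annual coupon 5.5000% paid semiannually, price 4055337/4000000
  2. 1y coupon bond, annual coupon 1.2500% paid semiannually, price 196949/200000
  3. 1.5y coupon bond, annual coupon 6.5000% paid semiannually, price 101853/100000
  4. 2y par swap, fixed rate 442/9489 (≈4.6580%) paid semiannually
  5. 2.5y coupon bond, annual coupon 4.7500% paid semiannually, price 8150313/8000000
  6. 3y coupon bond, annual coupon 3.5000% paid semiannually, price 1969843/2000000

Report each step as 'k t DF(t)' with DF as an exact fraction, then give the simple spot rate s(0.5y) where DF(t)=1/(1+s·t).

1 1/2 9867/10000
2 1 389/400
3 3/2 578/625
4 2 2279/2500
5 5/2 9071/10000
6 3 8871/10000
s(0.5y) = (1/(9867/10000) − 1)/(1/2) = 266/9867 ≈ 2.6959%

step 1 [0.5y] bond c/2=11/400: DF=(4055337/4000000 − 11/400·(0))/(1+11/400) = 9867/10000 ≈ 0.986700
step 2 [1y] bond c/2=1/160: DF=(196949/200000 − 1/160·(0.986700))/(1+1/160) = 389/400 ≈ 0.972500
step 3 [1.5y] bond c/2=13/400: DF=(101853/100000 − 13/400·(0.986700+0.972500))/(1+13/400) = 578/625 ≈ 0.924800
step 4 [2y] swap r/2=221/9489: DF=(1 − 221/9489·(0.986700+0.972500+0.924800))/(1+221/9489) = 2279/2500 ≈ 0.911600
step 5 [2.5y] bond c/2=19/800: DF=(8150313/8000000 − 19/800·(0.986700+0.972500+0.924800+0.911600))/(1+19/800) = 9071/10000 ≈ 0.907100
step 6 [3y] bond c/2=7/400: DF=(1969843/2000000 − 7/400·(0.986700+0.972500+0.924800+0.911600+0.907100))/(1+7/400) = 8871/10000 ≈ 0.887100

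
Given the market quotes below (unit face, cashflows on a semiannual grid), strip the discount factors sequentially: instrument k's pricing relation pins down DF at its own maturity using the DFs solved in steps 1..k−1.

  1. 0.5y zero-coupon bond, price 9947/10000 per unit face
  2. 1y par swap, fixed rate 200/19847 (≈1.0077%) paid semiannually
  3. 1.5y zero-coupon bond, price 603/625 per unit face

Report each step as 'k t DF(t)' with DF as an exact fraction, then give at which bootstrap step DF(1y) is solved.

1 1/2 9947/10000
2 1 99/100
3 3/2 603/625
DF(1y) is solved at step 2

step 1 [0.5y] zero: DF = P = 9947/10000 ≈ 0.994700
step 2 [1y] swap r/2=100/19847: DF=(1 − 100/19847·(0.994700))/(1+100/19847) = 99/100 ≈ 0.990000
step 3 [1.5y] zero: DF = P = 603/625 ≈ 0.964800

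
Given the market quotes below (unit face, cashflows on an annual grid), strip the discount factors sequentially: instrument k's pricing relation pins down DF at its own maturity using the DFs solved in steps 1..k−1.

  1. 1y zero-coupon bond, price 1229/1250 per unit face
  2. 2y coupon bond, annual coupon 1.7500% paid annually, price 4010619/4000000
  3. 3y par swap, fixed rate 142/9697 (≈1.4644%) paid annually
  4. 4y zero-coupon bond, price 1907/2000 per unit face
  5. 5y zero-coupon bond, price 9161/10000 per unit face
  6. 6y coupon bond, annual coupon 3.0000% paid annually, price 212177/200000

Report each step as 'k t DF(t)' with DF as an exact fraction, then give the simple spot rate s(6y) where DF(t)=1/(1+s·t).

1 1 1229/1250
2 2 1937/2000
3 3 4787/5000
4 4 1907/2000
5 5 9161/10000
6 6 2227/2500
s(6y) = (1/(2227/2500) − 1)/(6) = 91/4454 ≈ 2.0431%

step 1 [1y] zero: DF = P = 1229/1250 ≈ 0.983200
step 2 [2y] bond c/1=7/400: DF=(4010619/4000000 − 7/400·(0.983200))/(1+7/400) = 1937/2000 ≈ 0.968500
step 3 [3y] swap r/1=142/9697: DF=(1 − 142/9697·(0.983200+0.968500))/(1+142/9697) = 4787/5000 ≈ 0.957400
step 4 [4y] zero: DF = P = 1907/2000 ≈ 0.953500
step 5 [5y] zero: DF = P = 9161/10000 ≈ 0.916100
step 6 [6y] bond c/1=3/100: DF=(212177/200000 − 3/100·(0.983200+0.968500+0.957400+0.953500+0.916100))/(1+3/100) = 2227/2500 ≈ 0.890800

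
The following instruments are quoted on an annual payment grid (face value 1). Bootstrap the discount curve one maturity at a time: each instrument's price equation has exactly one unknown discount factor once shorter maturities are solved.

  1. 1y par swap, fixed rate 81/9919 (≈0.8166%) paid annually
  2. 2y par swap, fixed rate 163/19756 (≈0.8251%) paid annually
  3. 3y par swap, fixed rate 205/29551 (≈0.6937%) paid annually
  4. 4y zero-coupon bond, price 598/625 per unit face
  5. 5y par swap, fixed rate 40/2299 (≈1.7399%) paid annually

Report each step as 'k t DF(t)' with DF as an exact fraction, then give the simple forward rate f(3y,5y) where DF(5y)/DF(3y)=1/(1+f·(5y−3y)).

step 1 [1y] swap r/1=81/9919: DF=(1 − 81/9919·(0))/(1+81/9919) = 9919/10000 ≈ 0.991900
step 2 [2y] swap r/1=163/19756: DF=(1 − 163/19756·(0.991900))/(1+163/19756) = 9837/10000 ≈ 0.983700
step 3 [3y] swap r/1=205/29551: DF=(1 − 205/29551·(0.991900+0.983700))/(1+205/29551) = 1959/2000 ≈ 0.979500
step 4 [4y] zero: DF = P = 598/625 ≈ 0.956800
step 5 [5y] swap r/1=40/2299: DF=(1 − 40/2299·(0.991900+0.983700+0.979500+0.956800))/(1+40/2299) = 229/250 ≈ 0.916000

1 1 9919/10000
2 2 9837/10000
3 3 1959/2000
4 4 598/625
5 5 229/250
f(3y,5y) = ((1959/2000)/(229/250) − 1)/(2) = 127/3664 ≈ 3.4662%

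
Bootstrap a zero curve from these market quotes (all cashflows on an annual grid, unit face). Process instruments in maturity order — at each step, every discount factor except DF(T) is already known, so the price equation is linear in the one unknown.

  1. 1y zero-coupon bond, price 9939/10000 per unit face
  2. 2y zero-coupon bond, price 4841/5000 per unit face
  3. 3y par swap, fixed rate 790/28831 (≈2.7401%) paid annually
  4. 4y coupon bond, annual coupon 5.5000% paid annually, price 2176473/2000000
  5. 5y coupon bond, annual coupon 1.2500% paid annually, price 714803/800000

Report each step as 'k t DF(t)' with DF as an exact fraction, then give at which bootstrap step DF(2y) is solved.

step 1 [1y] zero: DF = P = 9939/10000 ≈ 0.993900
step 2 [2y] zero: DF = P = 4841/5000 ≈ 0.968200
step 3 [3y] swap r/1=790/28831: DF=(1 − 790/28831·(0.993900+0.968200))/(1+790/28831) = 921/1000 ≈ 0.921000
step 4 [4y] bond c/1=11/200: DF=(2176473/2000000 − 11/200·(0.993900+0.968200+0.921000))/(1+11/200) = 2203/2500 ≈ 0.881200
step 5 [5y] bond c/1=1/80: DF=(714803/800000 − 1/80·(0.993900+0.968200+0.921000+0.881200))/(1+1/80) = 209/250 ≈ 0.836000

1 1 9939/10000
2 2 4841/5000
3 3 921/1000
4 4 2203/2500
5 5 209/250
DF(2y) is solved at step 2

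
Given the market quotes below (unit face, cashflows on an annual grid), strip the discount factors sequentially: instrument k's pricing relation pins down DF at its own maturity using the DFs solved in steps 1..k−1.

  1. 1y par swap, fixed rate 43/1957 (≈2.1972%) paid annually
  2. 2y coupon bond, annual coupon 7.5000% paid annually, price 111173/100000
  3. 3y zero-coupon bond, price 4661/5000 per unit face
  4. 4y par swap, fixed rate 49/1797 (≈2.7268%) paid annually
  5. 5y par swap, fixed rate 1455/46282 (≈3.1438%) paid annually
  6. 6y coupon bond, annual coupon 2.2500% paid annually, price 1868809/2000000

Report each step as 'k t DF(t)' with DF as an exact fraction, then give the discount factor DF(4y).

1 1 1957/2000
2 2 9659/10000
3 3 4661/5000
4 4 8971/10000
5 5 1709/2000
6 6 203/250
DF(4y) = 8971/10000 ≈ 0.897100

step 1 [1y] swap r/1=43/1957: DF=(1 − 43/1957·(0))/(1+43/1957) = 1957/2000 ≈ 0.978500
step 2 [2y] bond c/1=3/40: DF=(111173/100000 − 3/40·(0.978500))/(1+3/40) = 9659/10000 ≈ 0.965900
step 3 [3y] zero: DF = P = 4661/5000 ≈ 0.932200
step 4 [4y] swap r/1=49/1797: DF=(1 − 49/1797·(0.978500+0.965900+0.932200))/(1+49/1797) = 8971/10000 ≈ 0.897100
step 5 [5y] swap r/1=1455/46282: DF=(1 − 1455/46282·(0.978500+0.965900+0.932200+0.897100))/(1+1455/46282) = 1709/2000 ≈ 0.854500
step 6 [6y] bond c/1=9/400: DF=(1868809/2000000 − 9/400·(0.978500+0.965900+0.932200+0.897100+0.854500))/(1+9/400) = 203/250 ≈ 0.812000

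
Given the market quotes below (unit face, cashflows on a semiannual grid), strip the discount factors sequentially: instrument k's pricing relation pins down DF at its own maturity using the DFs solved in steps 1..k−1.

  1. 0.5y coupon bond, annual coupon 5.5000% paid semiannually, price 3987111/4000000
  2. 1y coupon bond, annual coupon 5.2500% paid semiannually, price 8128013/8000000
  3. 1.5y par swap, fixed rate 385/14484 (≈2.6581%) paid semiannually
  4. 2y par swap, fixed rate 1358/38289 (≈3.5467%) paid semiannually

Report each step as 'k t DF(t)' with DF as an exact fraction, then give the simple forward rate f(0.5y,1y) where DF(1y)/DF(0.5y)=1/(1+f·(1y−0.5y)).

step 1 [0.5y] bond c/2=11/400: DF=(3987111/4000000 − 11/400·(0))/(1+11/400) = 9701/10000 ≈ 0.970100
step 2 [1y] bond c/2=21/800: DF=(8128013/8000000 − 21/800·(0.970100))/(1+21/800) = 2413/2500 ≈ 0.965200
step 3 [1.5y] swap r/2=385/28968: DF=(1 − 385/28968·(0.970100+0.965200))/(1+385/28968) = 1923/2000 ≈ 0.961500
step 4 [2y] swap r/2=679/38289: DF=(1 − 679/38289·(0.970100+0.965200+0.961500))/(1+679/38289) = 9321/10000 ≈ 0.932100

1 1/2 9701/10000
2 1 2413/2500
3 3/2 1923/2000
4 2 9321/10000
f(0.5y,1y) = ((9701/10000)/(2413/2500) − 1)/(1/2) = 49/4826 ≈ 1.0153%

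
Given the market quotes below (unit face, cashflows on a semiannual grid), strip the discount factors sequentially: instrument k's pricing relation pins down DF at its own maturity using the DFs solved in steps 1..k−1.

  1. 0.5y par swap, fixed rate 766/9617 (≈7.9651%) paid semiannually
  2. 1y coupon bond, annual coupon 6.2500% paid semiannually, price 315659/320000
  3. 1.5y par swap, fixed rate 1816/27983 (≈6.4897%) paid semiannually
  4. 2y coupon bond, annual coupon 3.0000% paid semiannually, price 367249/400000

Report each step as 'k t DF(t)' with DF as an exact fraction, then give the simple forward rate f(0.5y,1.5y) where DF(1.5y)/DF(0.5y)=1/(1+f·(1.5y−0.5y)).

1 1/2 9617/10000
2 1 4637/5000
3 3/2 2273/2500
4 2 1079/1250
f(0.5y,1.5y) = ((9617/10000)/(2273/2500) − 1)/(1) = 525/9092 ≈ 5.7743%

step 1 [0.5y] swap r/2=383/9617: DF=(1 − 383/9617·(0))/(1+383/9617) = 9617/10000 ≈ 0.961700
step 2 [1y] bond c/2=1/32: DF=(315659/320000 − 1/32·(0.961700))/(1+1/32) = 4637/5000 ≈ 0.927400
step 3 [1.5y] swap r/2=908/27983: DF=(1 − 908/27983·(0.961700+0.927400))/(1+908/27983) = 2273/2500 ≈ 0.909200
step 4 [2y] bond c/2=3/200: DF=(367249/400000 − 3/200·(0.961700+0.927400+0.909200))/(1+3/200) = 1079/1250 ≈ 0.863200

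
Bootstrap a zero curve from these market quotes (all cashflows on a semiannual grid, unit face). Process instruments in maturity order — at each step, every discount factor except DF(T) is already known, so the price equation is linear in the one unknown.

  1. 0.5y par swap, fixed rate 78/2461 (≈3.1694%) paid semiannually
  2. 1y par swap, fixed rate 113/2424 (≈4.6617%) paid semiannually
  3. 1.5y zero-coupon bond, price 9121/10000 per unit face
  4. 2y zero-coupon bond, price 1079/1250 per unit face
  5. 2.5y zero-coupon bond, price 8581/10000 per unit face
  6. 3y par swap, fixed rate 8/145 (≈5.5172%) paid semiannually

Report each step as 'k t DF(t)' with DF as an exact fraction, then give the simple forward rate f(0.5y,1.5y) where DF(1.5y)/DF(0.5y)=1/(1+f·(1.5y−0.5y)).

step 1 [0.5y] swap r/2=39/2461: DF=(1 − 39/2461·(0))/(1+39/2461) = 2461/2500 ≈ 0.984400
step 2 [1y] swap r/2=113/4848: DF=(1 − 113/4848·(0.984400))/(1+113/4848) = 2387/2500 ≈ 0.954800
step 3 [1.5y] zero: DF = P = 9121/10000 ≈ 0.912100
step 4 [2y] zero: DF = P = 1079/1250 ≈ 0.863200
step 5 [2.5y] zero: DF = P = 8581/10000 ≈ 0.858100
step 6 [3y] swap r/2=4/145: DF=(1 − 4/145·(0.984400+0.954800+0.912100+0.863200+0.858100))/(1+4/145) = 1063/1250 ≈ 0.850400

1 1/2 2461/2500
2 1 2387/2500
3 3/2 9121/10000
4 2 1079/1250
5 5/2 8581/10000
6 3 1063/1250
f(0.5y,1.5y) = ((2461/2500)/(9121/10000) − 1)/(1) = 723/9121 ≈ 7.9268%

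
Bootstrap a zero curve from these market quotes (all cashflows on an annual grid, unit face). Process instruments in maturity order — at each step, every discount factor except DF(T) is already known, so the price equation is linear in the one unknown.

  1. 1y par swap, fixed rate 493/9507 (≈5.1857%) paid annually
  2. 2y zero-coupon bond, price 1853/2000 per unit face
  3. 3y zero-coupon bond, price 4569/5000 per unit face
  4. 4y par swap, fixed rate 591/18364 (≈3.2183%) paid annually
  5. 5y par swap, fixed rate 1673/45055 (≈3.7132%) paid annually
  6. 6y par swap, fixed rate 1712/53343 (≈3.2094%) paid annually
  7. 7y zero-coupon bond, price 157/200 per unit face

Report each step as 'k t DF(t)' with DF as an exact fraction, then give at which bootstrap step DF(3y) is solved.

step 1 [1y] swap r/1=493/9507: DF=(1 − 493/9507·(0))/(1+493/9507) = 9507/10000 ≈ 0.950700
step 2 [2y] zero: DF = P = 1853/2000 ≈ 0.926500
step 3 [3y] zero: DF = P = 4569/5000 ≈ 0.913800
step 4 [4y] swap r/1=591/18364: DF=(1 − 591/18364·(0.950700+0.926500+0.913800))/(1+591/18364) = 4409/5000 ≈ 0.881800
step 5 [5y] swap r/1=1673/45055: DF=(1 − 1673/45055·(0.950700+0.926500+0.913800+0.881800))/(1+1673/45055) = 8327/10000 ≈ 0.832700
step 6 [6y] swap r/1=1712/53343: DF=(1 − 1712/53343·(0.950700+0.926500+0.913800+0.881800+0.832700))/(1+1712/53343) = 518/625 ≈ 0.828800
step 7 [7y] zero: DF = P = 157/200 ≈ 0.785000

1 1 9507/10000
2 2 1853/2000
3 3 4569/5000
4 4 4409/5000
5 5 8327/10000
6 6 518/625
7 7 157/200
DF(3y) is solved at step 3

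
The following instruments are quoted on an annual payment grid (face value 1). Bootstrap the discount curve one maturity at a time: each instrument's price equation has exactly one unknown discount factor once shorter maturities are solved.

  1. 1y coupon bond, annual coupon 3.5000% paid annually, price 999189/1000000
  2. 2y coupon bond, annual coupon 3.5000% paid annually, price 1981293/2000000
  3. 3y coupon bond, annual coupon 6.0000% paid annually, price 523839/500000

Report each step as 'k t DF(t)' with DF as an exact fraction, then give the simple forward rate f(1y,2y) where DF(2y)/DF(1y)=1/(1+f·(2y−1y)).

1 1 4827/5000
2 2 1849/2000
3 3 4407/5000
f(1y,2y) = ((4827/5000)/(1849/2000) − 1)/(1) = 409/9245 ≈ 4.4240%

step 1 [1y] bond c/1=7/200: DF=(999189/1000000 − 7/200·(0))/(1+7/200) = 4827/5000 ≈ 0.965400
step 2 [2y] bond c/1=7/200: DF=(1981293/2000000 − 7/200·(0.965400))/(1+7/200) = 1849/2000 ≈ 0.924500
step 3 [3y] bond c/1=3/50: DF=(523839/500000 − 3/50·(0.965400+0.924500))/(1+3/50) = 4407/5000 ≈ 0.881400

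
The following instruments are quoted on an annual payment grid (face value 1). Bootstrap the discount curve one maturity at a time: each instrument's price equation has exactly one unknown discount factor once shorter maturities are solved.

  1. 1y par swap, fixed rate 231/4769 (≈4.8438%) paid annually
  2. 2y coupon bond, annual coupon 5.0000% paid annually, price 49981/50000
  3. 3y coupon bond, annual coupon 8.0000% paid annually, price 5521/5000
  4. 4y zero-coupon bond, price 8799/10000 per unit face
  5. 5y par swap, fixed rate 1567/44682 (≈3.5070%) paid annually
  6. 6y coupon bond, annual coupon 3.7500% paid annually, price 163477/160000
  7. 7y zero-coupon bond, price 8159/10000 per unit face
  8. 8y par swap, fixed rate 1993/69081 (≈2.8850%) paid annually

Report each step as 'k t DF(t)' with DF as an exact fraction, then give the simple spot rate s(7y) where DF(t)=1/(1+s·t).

1 1 4769/5000
2 2 4533/5000
3 3 4423/5000
4 4 8799/10000
5 5 8433/10000
6 6 8233/10000
7 7 8159/10000
8 8 8007/10000
s(7y) = (1/(8159/10000) − 1)/(7) = 263/8159 ≈ 3.2234%

step 1 [1y] swap r/1=231/4769: DF=(1 − 231/4769·(0))/(1+231/4769) = 4769/5000 ≈ 0.953800
step 2 [2y] bond c/1=1/20: DF=(49981/50000 − 1/20·(0.953800))/(1+1/20) = 4533/5000 ≈ 0.906600
step 3 [3y] bond c/1=2/25: DF=(5521/5000 − 2/25·(0.953800+0.906600))/(1+2/25) = 4423/5000 ≈ 0.884600
step 4 [4y] zero: DF = P = 8799/10000 ≈ 0.879900
step 5 [5y] swap r/1=1567/44682: DF=(1 − 1567/44682·(0.953800+0.906600+0.884600+0.879900))/(1+1567/44682) = 8433/10000 ≈ 0.843300
step 6 [6y] bond c/1=3/80: DF=(163477/160000 − 3/80·(0.953800+0.906600+0.884600+0.879900+0.843300))/(1+3/80) = 8233/10000 ≈ 0.823300
step 7 [7y] zero: DF = P = 8159/10000 ≈ 0.815900
step 8 [8y] swap r/1=1993/69081: DF=(1 − 1993/69081·(0.953800+0.906600+0.884600+0.879900+0.843300+0.823300+0.815900))/(1+1993/69081) = 8007/10000 ≈ 0.800700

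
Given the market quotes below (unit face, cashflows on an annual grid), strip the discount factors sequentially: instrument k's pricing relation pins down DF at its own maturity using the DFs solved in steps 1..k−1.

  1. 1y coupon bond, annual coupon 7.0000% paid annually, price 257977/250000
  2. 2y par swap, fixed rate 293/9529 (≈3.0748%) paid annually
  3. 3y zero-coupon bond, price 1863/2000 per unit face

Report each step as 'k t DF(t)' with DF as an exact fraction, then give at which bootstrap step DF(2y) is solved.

1 1 2411/2500
2 2 4707/5000
3 3 1863/2000
DF(2y) is solved at step 2

step 1 [1y] bond c/1=7/100: DF=(257977/250000 − 7/100·(0))/(1+7/100) = 2411/2500 ≈ 0.964400
step 2 [2y] swap r/1=293/9529: DF=(1 − 293/9529·(0.964400))/(1+293/9529) = 4707/5000 ≈ 0.941400
step 3 [3y] zero: DF = P = 1863/2000 ≈ 0.931500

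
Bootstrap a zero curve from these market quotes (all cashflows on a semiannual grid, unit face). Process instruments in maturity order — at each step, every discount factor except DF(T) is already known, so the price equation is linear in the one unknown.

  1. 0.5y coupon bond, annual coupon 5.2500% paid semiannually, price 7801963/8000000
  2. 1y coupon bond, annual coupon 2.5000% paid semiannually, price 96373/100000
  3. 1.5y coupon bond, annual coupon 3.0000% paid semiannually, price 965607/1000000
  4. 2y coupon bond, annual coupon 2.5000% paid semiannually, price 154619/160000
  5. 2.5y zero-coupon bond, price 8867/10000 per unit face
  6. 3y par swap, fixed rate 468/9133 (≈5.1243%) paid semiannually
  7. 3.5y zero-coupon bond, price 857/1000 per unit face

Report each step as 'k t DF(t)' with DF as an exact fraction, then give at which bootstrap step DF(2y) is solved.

1 1/2 9503/10000
2 1 9401/10000
3 3/2 4617/5000
4 2 9197/10000
5 5/2 8867/10000
6 3 2149/2500
7 7/2 857/1000
DF(2y) is solved at step 4

step 1 [0.5y] bond c/2=21/800: DF=(7801963/8000000 − 21/800·(0))/(1+21/800) = 9503/10000 ≈ 0.950300
step 2 [1y] bond c/2=1/80: DF=(96373/100000 − 1/80·(0.950300))/(1+1/80) = 9401/10000 ≈ 0.940100
step 3 [1.5y] bond c/2=3/200: DF=(965607/1000000 − 3/200·(0.950300+0.940100))/(1+3/200) = 4617/5000 ≈ 0.923400
step 4 [2y] bond c/2=1/80: DF=(154619/160000 − 1/80·(0.950300+0.940100+0.923400))/(1+1/80) = 9197/10000 ≈ 0.919700
step 5 [2.5y] zero: DF = P = 8867/10000 ≈ 0.886700
step 6 [3y] swap r/2=234/9133: DF=(1 − 234/9133·(0.950300+0.940100+0.923400+0.919700+0.886700))/(1+234/9133) = 2149/2500 ≈ 0.859600
step 7 [3.5y] zero: DF = P = 857/1000 ≈ 0.857000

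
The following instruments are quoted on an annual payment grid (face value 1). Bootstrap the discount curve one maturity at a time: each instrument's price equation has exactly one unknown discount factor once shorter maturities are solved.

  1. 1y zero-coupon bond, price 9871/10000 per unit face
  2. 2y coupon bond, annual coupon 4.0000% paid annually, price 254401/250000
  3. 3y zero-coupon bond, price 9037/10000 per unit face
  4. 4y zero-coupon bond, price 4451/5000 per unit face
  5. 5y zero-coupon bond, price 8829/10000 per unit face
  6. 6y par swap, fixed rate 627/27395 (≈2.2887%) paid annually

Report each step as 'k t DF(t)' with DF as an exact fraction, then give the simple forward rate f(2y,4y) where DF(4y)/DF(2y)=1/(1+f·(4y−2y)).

step 1 [1y] zero: DF = P = 9871/10000 ≈ 0.987100
step 2 [2y] bond c/1=1/25: DF=(254401/250000 − 1/25·(0.987100))/(1+1/25) = 1881/2000 ≈ 0.940500
step 3 [3y] zero: DF = P = 9037/10000 ≈ 0.903700
step 4 [4y] zero: DF = P = 4451/5000 ≈ 0.890200
step 5 [5y] zero: DF = P = 8829/10000 ≈ 0.882900
step 6 [6y] swap r/1=627/27395: DF=(1 − 627/27395·(0.987100+0.940500+0.903700+0.890200+0.882900))/(1+627/27395) = 4373/5000 ≈ 0.874600

1 1 9871/10000
2 2 1881/2000
3 3 9037/10000
4 4 4451/5000
5 5 8829/10000
6 6 4373/5000
f(2y,4y) = ((1881/2000)/(4451/5000) − 1)/(2) = 503/17804 ≈ 2.8252%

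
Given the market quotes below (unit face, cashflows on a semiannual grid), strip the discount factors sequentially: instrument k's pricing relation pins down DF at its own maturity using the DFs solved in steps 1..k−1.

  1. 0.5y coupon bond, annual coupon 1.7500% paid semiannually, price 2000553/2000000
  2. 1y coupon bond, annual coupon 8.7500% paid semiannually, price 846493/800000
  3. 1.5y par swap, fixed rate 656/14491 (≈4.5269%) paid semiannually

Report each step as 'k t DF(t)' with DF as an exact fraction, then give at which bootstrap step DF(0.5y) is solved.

step 1 [0.5y] bond c/2=7/800: DF=(2000553/2000000 − 7/800·(0))/(1+7/800) = 2479/2500 ≈ 0.991600
step 2 [1y] bond c/2=7/160: DF=(846493/800000 − 7/160·(0.991600))/(1+7/160) = 4861/5000 ≈ 0.972200
step 3 [1.5y] swap r/2=328/14491: DF=(1 − 328/14491·(0.991600+0.972200))/(1+328/14491) = 584/625 ≈ 0.934400

1 1/2 2479/2500
2 1 4861/5000
3 3/2 584/625
DF(0.5y) is solved at step 1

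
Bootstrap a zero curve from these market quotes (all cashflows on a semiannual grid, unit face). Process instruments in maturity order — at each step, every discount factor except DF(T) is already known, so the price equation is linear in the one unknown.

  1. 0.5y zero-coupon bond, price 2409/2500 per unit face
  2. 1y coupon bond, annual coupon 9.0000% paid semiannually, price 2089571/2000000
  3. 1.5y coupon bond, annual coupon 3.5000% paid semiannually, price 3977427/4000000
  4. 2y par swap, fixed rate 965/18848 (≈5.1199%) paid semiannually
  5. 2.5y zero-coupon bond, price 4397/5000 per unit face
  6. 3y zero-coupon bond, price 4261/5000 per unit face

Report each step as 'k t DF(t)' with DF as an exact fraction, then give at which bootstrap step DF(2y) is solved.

step 1 [0.5y] zero: DF = P = 2409/2500 ≈ 0.963600
step 2 [1y] bond c/2=9/200: DF=(2089571/2000000 − 9/200·(0.963600))/(1+9/200) = 9583/10000 ≈ 0.958300
step 3 [1.5y] bond c/2=7/400: DF=(3977427/4000000 − 7/400·(0.963600+0.958300))/(1+7/400) = 4721/5000 ≈ 0.944200
step 4 [2y] swap r/2=965/37696: DF=(1 − 965/37696·(0.963600+0.958300+0.944200))/(1+965/37696) = 1807/2000 ≈ 0.903500
step 5 [2.5y] zero: DF = P = 4397/5000 ≈ 0.879400
step 6 [3y] zero: DF = P = 4261/5000 ≈ 0.852200

1 1/2 2409/2500
2 1 9583/10000
3 3/2 4721/5000
4 2 1807/2000
5 5/2 4397/5000
6 3 4261/5000
DF(2y) is solved at step 4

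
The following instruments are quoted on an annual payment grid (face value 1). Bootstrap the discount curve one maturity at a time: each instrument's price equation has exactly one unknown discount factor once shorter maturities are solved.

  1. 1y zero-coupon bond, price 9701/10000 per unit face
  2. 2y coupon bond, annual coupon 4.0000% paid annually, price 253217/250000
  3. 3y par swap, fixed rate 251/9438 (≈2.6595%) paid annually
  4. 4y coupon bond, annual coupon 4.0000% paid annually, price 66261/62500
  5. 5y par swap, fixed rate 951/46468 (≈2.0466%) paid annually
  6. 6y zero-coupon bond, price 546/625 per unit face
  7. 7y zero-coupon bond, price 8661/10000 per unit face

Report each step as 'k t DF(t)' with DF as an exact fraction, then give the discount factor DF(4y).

step 1 [1y] zero: DF = P = 9701/10000 ≈ 0.970100
step 2 [2y] bond c/1=1/25: DF=(253217/250000 − 1/25·(0.970100))/(1+1/25) = 4683/5000 ≈ 0.936600
step 3 [3y] swap r/1=251/9438: DF=(1 − 251/9438·(0.970100+0.936600))/(1+251/9438) = 9247/10000 ≈ 0.924700
step 4 [4y] bond c/1=1/25: DF=(66261/62500 − 1/25·(0.970100+0.936600+0.924700))/(1+1/25) = 1821/2000 ≈ 0.910500
step 5 [5y] swap r/1=951/46468: DF=(1 − 951/46468·(0.970100+0.936600+0.924700+0.910500))/(1+951/46468) = 9049/10000 ≈ 0.904900
step 6 [6y] zero: DF = P = 546/625 ≈ 0.873600
step 7 [7y] zero: DF = P = 8661/10000 ≈ 0.866100

1 1 9701/10000
2 2 4683/5000
3 3 9247/10000
4 4 1821/2000
5 5 9049/10000
6 6 546/625
7 7 8661/10000
DF(4y) = 1821/2000 ≈ 0.910500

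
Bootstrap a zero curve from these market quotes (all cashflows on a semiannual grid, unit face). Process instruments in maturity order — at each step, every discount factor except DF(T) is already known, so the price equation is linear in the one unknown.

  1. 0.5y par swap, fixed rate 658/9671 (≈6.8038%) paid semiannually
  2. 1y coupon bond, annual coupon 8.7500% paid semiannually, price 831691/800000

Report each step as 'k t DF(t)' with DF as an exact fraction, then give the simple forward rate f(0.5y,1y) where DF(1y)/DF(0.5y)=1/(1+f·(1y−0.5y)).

1 1/2 9671/10000
2 1 1911/2000
f(0.5y,1y) = ((9671/10000)/(1911/2000) − 1)/(1/2) = 232/9555 ≈ 2.4280%

step 1 [0.5y] swap r/2=329/9671: DF=(1 − 329/9671·(0))/(1+329/9671) = 9671/10000 ≈ 0.967100
step 2 [1y] bond c/2=7/160: DF=(831691/800000 − 7/160·(0.967100))/(1+7/160) = 1911/2000 ≈ 0.955500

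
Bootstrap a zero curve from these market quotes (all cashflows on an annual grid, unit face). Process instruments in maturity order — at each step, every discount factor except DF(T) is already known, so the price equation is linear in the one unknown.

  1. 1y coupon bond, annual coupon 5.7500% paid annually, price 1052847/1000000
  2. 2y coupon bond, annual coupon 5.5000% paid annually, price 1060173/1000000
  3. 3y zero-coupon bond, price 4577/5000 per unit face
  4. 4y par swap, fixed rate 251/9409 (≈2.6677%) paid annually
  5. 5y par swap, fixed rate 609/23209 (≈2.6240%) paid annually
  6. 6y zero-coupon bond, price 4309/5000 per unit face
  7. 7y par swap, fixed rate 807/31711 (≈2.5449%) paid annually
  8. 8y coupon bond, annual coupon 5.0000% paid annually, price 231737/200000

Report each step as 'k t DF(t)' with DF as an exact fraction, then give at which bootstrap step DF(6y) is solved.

1 1 2489/2500
2 2 953/1000
3 3 4577/5000
4 4 2249/2500
5 5 4391/5000
6 6 4309/5000
7 7 4193/5000
8 8 1603/2000
DF(6y) is solved at step 6

step 1 [1y] bond c/1=23/400: DF=(1052847/1000000 − 23/400·(0))/(1+23/400) = 2489/2500 ≈ 0.995600
step 2 [2y] bond c/1=11/200: DF=(1060173/1000000 − 11/200·(0.995600))/(1+11/200) = 953/1000 ≈ 0.953000
step 3 [3y] zero: DF = P = 4577/5000 ≈ 0.915400
step 4 [4y] swap r/1=251/9409: DF=(1 − 251/9409·(0.995600+0.953000+0.915400))/(1+251/9409) = 2249/2500 ≈ 0.899600
step 5 [5y] swap r/1=609/23209: DF=(1 − 609/23209·(0.995600+0.953000+0.915400+0.899600))/(1+609/23209) = 4391/5000 ≈ 0.878200
step 6 [6y] zero: DF = P = 4309/5000 ≈ 0.861800
step 7 [7y] swap r/1=807/31711: DF=(1 − 807/31711·(0.995600+0.953000+0.915400+0.899600+0.878200+0.861800))/(1+807/31711) = 4193/5000 ≈ 0.838600
step 8 [8y] bond c/1=1/20: DF=(231737/200000 − 1/20·(0.995600+0.953000+0.915400+0.899600+0.878200+0.861800+0.838600))/(1+1/20) = 1603/2000 ≈ 0.801500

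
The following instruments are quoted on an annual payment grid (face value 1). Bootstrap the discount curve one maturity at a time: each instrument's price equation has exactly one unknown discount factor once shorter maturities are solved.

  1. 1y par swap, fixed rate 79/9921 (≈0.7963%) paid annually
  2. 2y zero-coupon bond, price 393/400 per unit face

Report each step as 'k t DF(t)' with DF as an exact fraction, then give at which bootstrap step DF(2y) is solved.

1 1 9921/10000
2 2 393/400
DF(2y) is solved at step 2

step 1 [1y] swap r/1=79/9921: DF=(1 − 79/9921·(0))/(1+79/9921) = 9921/10000 ≈ 0.992100
step 2 [2y] zero: DF = P = 393/400 ≈ 0.982500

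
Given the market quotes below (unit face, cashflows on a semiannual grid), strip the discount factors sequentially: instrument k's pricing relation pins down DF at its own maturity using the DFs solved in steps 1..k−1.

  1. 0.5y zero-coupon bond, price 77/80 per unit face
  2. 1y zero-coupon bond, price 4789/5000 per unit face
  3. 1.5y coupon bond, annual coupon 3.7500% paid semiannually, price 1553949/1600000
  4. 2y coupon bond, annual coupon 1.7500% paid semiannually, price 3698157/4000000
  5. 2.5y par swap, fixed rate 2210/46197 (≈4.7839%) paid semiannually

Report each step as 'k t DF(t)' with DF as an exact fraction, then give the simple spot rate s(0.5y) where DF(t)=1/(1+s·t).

step 1 [0.5y] zero: DF = P = 77/80 ≈ 0.962500
step 2 [1y] zero: DF = P = 4789/5000 ≈ 0.957800
step 3 [1.5y] bond c/2=3/160: DF=(1553949/1600000 − 3/160·(0.962500+0.957800))/(1+3/160) = 459/500 ≈ 0.918000
step 4 [2y] bond c/2=7/800: DF=(3698157/4000000 − 7/800·(0.962500+0.957800+0.918000))/(1+7/800) = 8919/10000 ≈ 0.891900
step 5 [2.5y] swap r/2=1105/46197: DF=(1 − 1105/46197·(0.962500+0.957800+0.918000+0.891900))/(1+1105/46197) = 1779/2000 ≈ 0.889500

1 1/2 77/80
2 1 4789/5000
3 3/2 459/500
4 2 8919/10000
5 5/2 1779/2000
s(0.5y) = (1/(77/80) − 1)/(1/2) = 6/77 ≈ 7.7922%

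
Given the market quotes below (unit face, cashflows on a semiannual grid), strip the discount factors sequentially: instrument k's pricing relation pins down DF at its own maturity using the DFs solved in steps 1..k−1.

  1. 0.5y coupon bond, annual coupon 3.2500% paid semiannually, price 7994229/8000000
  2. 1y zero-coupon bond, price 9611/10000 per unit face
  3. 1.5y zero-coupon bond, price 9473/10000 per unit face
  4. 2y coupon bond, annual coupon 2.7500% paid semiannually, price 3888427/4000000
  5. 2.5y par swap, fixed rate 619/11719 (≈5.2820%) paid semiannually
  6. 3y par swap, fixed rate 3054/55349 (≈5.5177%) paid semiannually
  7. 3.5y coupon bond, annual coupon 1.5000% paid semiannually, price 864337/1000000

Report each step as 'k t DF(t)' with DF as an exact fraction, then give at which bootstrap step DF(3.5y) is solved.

1 1/2 9833/10000
2 1 9611/10000
3 3/2 9473/10000
4 2 9197/10000
5 5/2 4381/5000
6 3 8473/10000
7 7/2 8167/10000
DF(3.5y) is solved at step 7

step 1 [0.5y] bond c/2=13/800: DF=(7994229/8000000 − 13/800·(0))/(1+13/800) = 9833/10000 ≈ 0.983300
step 2 [1y] zero: DF = P = 9611/10000 ≈ 0.961100
step 3 [1.5y] zero: DF = P = 9473/10000 ≈ 0.947300
step 4 [2y] bond c/2=11/800: DF=(3888427/4000000 − 11/800·(0.983300+0.961100+0.947300))/(1+11/800) = 9197/10000 ≈ 0.919700
step 5 [2.5y] swap r/2=619/23438: DF=(1 − 619/23438·(0.983300+0.961100+0.947300+0.919700))/(1+619/23438) = 4381/5000 ≈ 0.876200
step 6 [3y] swap r/2=1527/55349: DF=(1 − 1527/55349·(0.983300+0.961100+0.947300+0.919700+0.876200))/(1+1527/55349) = 8473/10000 ≈ 0.847300
step 7 [3.5y] bond c/2=3/400: DF=(864337/1000000 − 3/400·(0.983300+0.961100+0.947300+0.919700+0.876200+0.847300))/(1+3/400) = 8167/10000 ≈ 0.816700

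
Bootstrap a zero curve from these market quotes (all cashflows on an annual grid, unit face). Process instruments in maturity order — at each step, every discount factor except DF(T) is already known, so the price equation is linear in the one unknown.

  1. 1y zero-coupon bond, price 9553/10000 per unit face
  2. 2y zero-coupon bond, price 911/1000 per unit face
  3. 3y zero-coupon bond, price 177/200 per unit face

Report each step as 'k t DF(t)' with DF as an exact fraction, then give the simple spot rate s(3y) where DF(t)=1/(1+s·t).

1 1 9553/10000
2 2 911/1000
3 3 177/200
s(3y) = (1/(177/200) − 1)/(3) = 23/531 ≈ 4.3315%

step 1 [1y] zero: DF = P = 9553/10000 ≈ 0.955300
step 2 [2y] zero: DF = P = 911/1000 ≈ 0.911000
step 3 [3y] zero: DF = P = 177/200 ≈ 0.885000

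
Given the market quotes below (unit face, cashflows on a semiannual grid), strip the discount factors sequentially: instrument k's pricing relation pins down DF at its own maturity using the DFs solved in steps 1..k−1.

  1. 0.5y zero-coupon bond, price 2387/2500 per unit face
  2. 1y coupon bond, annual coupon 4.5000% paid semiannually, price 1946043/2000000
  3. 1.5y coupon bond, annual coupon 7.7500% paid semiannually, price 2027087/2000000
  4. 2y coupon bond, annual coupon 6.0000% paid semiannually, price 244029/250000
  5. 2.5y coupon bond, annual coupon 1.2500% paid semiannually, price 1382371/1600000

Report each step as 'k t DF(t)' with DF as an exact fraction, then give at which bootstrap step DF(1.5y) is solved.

step 1 [0.5y] zero: DF = P = 2387/2500 ≈ 0.954800
step 2 [1y] bond c/2=9/400: DF=(1946043/2000000 − 9/400·(0.954800))/(1+9/400) = 4653/5000 ≈ 0.930600
step 3 [1.5y] bond c/2=31/800: DF=(2027087/2000000 − 31/800·(0.954800+0.930600))/(1+31/800) = 4527/5000 ≈ 0.905400
step 4 [2y] bond c/2=3/100: DF=(244029/250000 − 3/100·(0.954800+0.930600+0.905400))/(1+3/100) = 1083/1250 ≈ 0.866400
step 5 [2.5y] bond c/2=1/160: DF=(1382371/1600000 − 1/160·(0.954800+0.930600+0.905400+0.866400))/(1+1/160) = 8359/10000 ≈ 0.835900

1 1/2 2387/2500
2 1 4653/5000
3 3/2 4527/5000
4 2 1083/1250
5 5/2 8359/10000
DF(1.5y) is solved at step 3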